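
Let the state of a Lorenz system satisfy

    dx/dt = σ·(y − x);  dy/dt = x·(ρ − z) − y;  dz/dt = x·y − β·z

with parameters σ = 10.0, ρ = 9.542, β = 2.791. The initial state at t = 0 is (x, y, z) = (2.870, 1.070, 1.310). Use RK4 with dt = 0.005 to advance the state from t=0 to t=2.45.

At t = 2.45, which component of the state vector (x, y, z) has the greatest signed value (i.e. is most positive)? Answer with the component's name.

t=0.000: state=(2.870, 1.070, 1.310)
step 1 (dt=0.005): k1=(-18.000, 22.556, -0.585), k2=(-16.986, 22.133, -0.470), k3=(-17.022, 22.154, -0.471), k4=(-16.041, 21.751, -0.361); state += dt/6·(k1+2k2+2k3+k4)
t=0.005: state=(2.785, 1.181, 1.308)
t=0.010: state=(2.709, 1.288, 1.306)
t=0.015: state=(2.643, 1.391, 1.306)
continuing one RK4 step at a time; state shown every 20 steps (Δt=0.1):
t=0.100: state=(2.428, 2.891, 1.429)
t=0.200: state=(3.378, 4.733, 2.045)
t=0.300: state=(5.040, 6.948, 3.728)
t=0.400: state=(6.955, 8.679, 7.055)
t=0.500: state=(7.986, 8.099, 11.075)
t=0.600: state=(7.085, 5.341, 12.901)
t=0.700: state=(5.070, 3.067, 11.920)
t=0.800: state=(3.425, 2.198, 9.937)
t=0.900: state=(2.602, 2.141, 8.061)
t=1.000: state=(2.415, 2.467, 6.588)
t=1.100: state=(2.655, 3.070, 5.590)
t=1.200: state=(3.229, 3.957, 5.129)
t=1.300: state=(4.098, 5.096, 5.337)
t=1.400: state=(5.167, 6.257, 6.367)
t=1.500: state=(6.138, 6.903, 8.138)
t=1.600: state=(6.534, 6.509, 9.953)
t=1.700: state=(6.097, 5.311, 10.820)
t=1.800: state=(5.156, 4.164, 10.486)
t=1.900: state=(4.274, 3.554, 9.484)
t=2.000: state=(3.759, 3.450, 8.374)
t=2.100: state=(3.639, 3.697, 7.472)
t=2.200: state=(3.846, 4.188, 6.932)
t=2.300: state=(4.294, 4.830, 6.848)
t=2.400: state=(4.874, 5.471, 7.256)
t=2.450: state=(5.164, 5.719, 7.625)
compare at T: x=5.164, y=5.719, z=7.625

largest component: z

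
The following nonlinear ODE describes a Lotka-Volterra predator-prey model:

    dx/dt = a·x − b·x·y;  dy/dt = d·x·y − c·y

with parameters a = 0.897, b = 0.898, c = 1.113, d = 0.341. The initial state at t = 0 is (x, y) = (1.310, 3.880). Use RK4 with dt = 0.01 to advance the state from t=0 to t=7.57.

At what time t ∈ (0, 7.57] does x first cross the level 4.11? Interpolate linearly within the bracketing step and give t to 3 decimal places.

t=0.000: state=(1.310, 3.880)
step 1 (dt=0.01): k1=(-3.389, -2.585), k2=(-3.330, -2.599), k3=(-3.331, -2.599), k4=(-3.273, -2.612); state += dt/6·(k1+2k2+2k3+k4)
t=0.010: state=(1.277, 3.854)
t=0.020: state=(1.245, 3.828)
t=0.030: state=(1.213, 3.801)
continuing one RK4 step at a time; state shown every 25 steps (Δt=0.25):
t=0.250: state=(0.740, 3.195)
t=0.500: state=(0.487, 2.545)
t=0.750: state=(0.367, 1.997)
t=1.000: state=(0.309, 1.556)
t=1.250: state=(0.284, 1.208)
t=1.500: state=(0.279, 0.937)
t=1.750: state=(0.290, 0.727)
t=2.000: state=(0.315, 0.564)
t=2.250: state=(0.352, 0.440)
t=2.500: state=(0.404, 0.344)
t=2.750: state=(0.472, 0.270)
t=3.000: state=(0.559, 0.214)
t=3.250: state=(0.670, 0.170)
t=3.500: state=(0.810, 0.137)
t=3.750: state=(0.986, 0.112)
t=4.000: state=(1.206, 0.093)
t=4.250: state=(1.481, 0.079)
t=4.500: state=(1.822, 0.069)
t=4.750: state=(2.247, 0.062)
t=5.000: state=(2.775, 0.058)
t=5.250: state=(3.428, 0.057)
t=5.460: state=(4.093, 0.059)
next step: t=5.470: state=(4.128, 0.059) — x has crossed 4.11
linear interpolation between t=5.460 (4.09331) and t=5.470 (4.12799) → t≈5.465

t = 5.465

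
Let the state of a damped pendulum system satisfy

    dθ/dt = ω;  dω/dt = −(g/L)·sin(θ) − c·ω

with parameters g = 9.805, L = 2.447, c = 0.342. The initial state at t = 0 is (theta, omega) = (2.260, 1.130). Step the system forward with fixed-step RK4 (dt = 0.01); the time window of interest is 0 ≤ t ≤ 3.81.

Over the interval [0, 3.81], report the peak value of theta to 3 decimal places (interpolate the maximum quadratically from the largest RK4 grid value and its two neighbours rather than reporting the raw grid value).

t=0.000: state=(2.260, 1.130)
step 1 (dt=0.01): k1=(1.130, -3.479), k2=(1.113, -3.458), k3=(1.113, -3.459), k4=(1.095, -3.438); state += dt/6·(k1+2k2+2k3+k4)
t=0.010: state=(2.271, 1.095)
t=0.020: state=(2.282, 1.061)
t=0.030: state=(2.292, 1.027)
continuing one RK4 step at a time; state shown every 20 steps (Δt=0.2):
t=0.200: state=(2.421, 0.506)
t=0.400: state=(2.469, -0.019)
t=0.600: state=(2.416, -0.512)
t=0.800: state=(2.263, -1.030)
t=1.000: state=(2.000, -1.613)
t=1.200: state=(1.613, -2.253)
t=1.400: state=(1.101, -2.854)
t=1.600: state=(0.488, -3.211)
t=1.800: state=(-0.153, -3.121)
t=2.000: state=(-0.730, -2.580)
t=2.200: state=(-1.168, -1.778)
t=2.400: state=(-1.437, -0.912)
t=2.600: state=(-1.535, -0.080)
t=2.800: state=(-1.472, 0.699)
t=3.000: state=(-1.260, 1.411)
t=3.200: state=(-0.916, 2.003)
t=3.400: state=(-0.474, 2.365)
t=3.600: state=(0.007, 2.384)
t=3.800: state=(0.455, 2.044)
t=3.810: state=(0.476, 2.019)
largest grid value and its neighbours: theta(0.380)=2.46885, theta(0.390)=2.46904, theta(0.400)=2.46897
parabola through these three points peaks at t≈0.392 with theta≈2.46904

max theta = 2.469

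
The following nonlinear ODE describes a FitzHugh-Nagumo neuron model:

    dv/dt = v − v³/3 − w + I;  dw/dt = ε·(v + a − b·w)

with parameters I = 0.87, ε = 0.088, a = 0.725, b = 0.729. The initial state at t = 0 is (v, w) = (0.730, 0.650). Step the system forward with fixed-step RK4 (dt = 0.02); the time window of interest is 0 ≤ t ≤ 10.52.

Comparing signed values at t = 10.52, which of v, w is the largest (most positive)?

t=0.000: state=(0.730, 0.650)
step 1 (dt=0.02): k1=(0.820, 0.086), k2=(0.823, 0.087), k3=(0.823, 0.087), k4=(0.826, 0.088); state += dt/6·(k1+2k2+2k3+k4)
t=0.020: state=(0.746, 0.652)
t=0.040: state=(0.763, 0.654)
t=0.060: state=(0.780, 0.655)
continuing one RK4 step at a time; state shown every 25 steps (Δt=0.5):
t=0.500: state=(1.152, 0.702)
t=1.000: state=(1.486, 0.769)
t=1.500: state=(1.649, 0.844)
t=2.000: state=(1.694, 0.922)
t=2.500: state=(1.687, 0.997)
t=3.000: state=(1.660, 1.070)
t=3.500: state=(1.625, 1.138)
t=4.000: state=(1.587, 1.203)
t=4.500: state=(1.547, 1.265)
t=5.000: state=(1.505, 1.322)
t=5.500: state=(1.463, 1.376)
t=6.000: state=(1.419, 1.426)
t=6.500: state=(1.373, 1.473)
t=7.000: state=(1.325, 1.517)
t=7.500: state=(1.276, 1.556)
t=8.000: state=(1.223, 1.593)
t=8.500: state=(1.166, 1.626)
t=9.000: state=(1.104, 1.655)
t=9.500: state=(1.036, 1.680)
t=10.000: state=(0.958, 1.702)
t=10.500: state=(0.867, 1.719)
t=10.520: state=(0.863, 1.720)
compare at T: v=0.863, w=1.720

largest component: w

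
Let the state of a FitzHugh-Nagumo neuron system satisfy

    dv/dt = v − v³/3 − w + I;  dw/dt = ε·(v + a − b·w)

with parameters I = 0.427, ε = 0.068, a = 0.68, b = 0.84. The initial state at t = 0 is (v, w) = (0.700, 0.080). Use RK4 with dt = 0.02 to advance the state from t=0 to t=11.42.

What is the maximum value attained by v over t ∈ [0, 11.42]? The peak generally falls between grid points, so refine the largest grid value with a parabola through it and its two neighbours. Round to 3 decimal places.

max v = 1.765

t=0.000: state=(0.700, 0.080)
step 1 (dt=0.02): k1=(0.933, 0.089), k2=(0.936, 0.090), k3=(0.936, 0.090), k4=(0.940, 0.090); state += dt/6·(k1+2k2+2k3+k4)
t=0.020: state=(0.719, 0.082)
t=0.040: state=(0.738, 0.084)
t=0.060: state=(0.757, 0.085)
continuing one RK4 step at a time; state shown every 25 steps (Δt=0.5):
t=0.500: state=(1.183, 0.132)
t=1.000: state=(1.556, 0.198)
t=1.500: state=(1.723, 0.270)
t=2.000: state=(1.764, 0.344)
t=2.500: state=(1.756, 0.416)
t=3.000: state=(1.731, 0.486)
t=3.500: state=(1.701, 0.553)
t=4.000: state=(1.668, 0.616)
t=4.500: state=(1.633, 0.677)
t=5.000: state=(1.598, 0.735)
t=5.500: state=(1.563, 0.790)
t=6.000: state=(1.526, 0.842)
t=6.500: state=(1.489, 0.892)
t=7.000: state=(1.450, 0.939)
t=7.500: state=(1.410, 0.983)
t=8.000: state=(1.369, 1.025)
t=8.500: state=(1.326, 1.064)
t=9.000: state=(1.281, 1.101)
t=9.500: state=(1.233, 1.134)
t=10.000: state=(1.181, 1.166)
t=10.500: state=(1.125, 1.194)
t=11.000: state=(1.064, 1.220)
t=11.420: state=(1.006, 1.240)
largest grid value and its neighbours: v(2.080)=1.76508, v(2.100)=1.76512, v(2.120)=1.76509
parabola through these three points peaks at t≈2.101 with v≈1.76512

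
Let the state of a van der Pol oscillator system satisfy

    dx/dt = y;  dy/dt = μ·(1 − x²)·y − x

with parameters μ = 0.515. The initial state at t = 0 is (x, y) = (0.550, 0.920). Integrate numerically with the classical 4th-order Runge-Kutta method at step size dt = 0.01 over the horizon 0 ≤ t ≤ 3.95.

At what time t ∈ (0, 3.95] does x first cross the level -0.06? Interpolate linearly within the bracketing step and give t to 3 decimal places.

t = 2.608

t=0.000: state=(0.550, 0.920)
step 1 (dt=0.01): k1=(0.920, -0.220), k2=(0.919, -0.227), k3=(0.919, -0.227), k4=(0.918, -0.234); state += dt/6·(k1+2k2+2k3+k4)
t=0.010: state=(0.559, 0.918)
t=0.020: state=(0.568, 0.915)
t=0.030: state=(0.577, 0.913)
continuing one RK4 step at a time; state shown every 20 steps (Δt=0.2):
t=0.200: state=(0.728, 0.846)
t=0.400: state=(0.884, 0.712)
t=0.600: state=(1.009, 0.529)
t=0.800: state=(1.094, 0.313)
t=1.000: state=(1.134, 0.085)
t=1.200: state=(1.128, -0.141)
t=1.400: state=(1.078, -0.357)
t=1.600: state=(0.986, -0.561)
t=1.800: state=(0.854, -0.756)
t=2.000: state=(0.684, -0.946)
t=2.200: state=(0.476, -1.133)
t=2.400: state=(0.231, -1.314)
t=2.600: state=(-0.048, -1.475)
next step: t=2.610: state=(-0.063, -1.482) — x has crossed -0.06
linear interpolation between t=2.600 (-0.04843) and t=2.610 (-0.06321) → t≈2.608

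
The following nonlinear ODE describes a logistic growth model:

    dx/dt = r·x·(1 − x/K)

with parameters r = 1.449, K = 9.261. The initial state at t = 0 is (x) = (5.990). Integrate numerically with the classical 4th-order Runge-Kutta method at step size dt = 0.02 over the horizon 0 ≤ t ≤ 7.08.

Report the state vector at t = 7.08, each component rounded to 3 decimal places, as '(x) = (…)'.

t=0.000: state=(5.990)
step 1 (dt=0.02): k1=(3.066), k2=(3.052), k3=(3.052), k4=(3.039); state += dt/6·(k1+2k2+2k3+k4)
t=0.020: state=(6.051)
t=0.040: state=(6.112)
t=0.060: state=(6.172)
continuing one RK4 step at a time; state shown every 25 steps (Δt=0.5):
t=0.500: state=(7.323)
t=1.000: state=(8.208)
t=1.500: state=(8.719)
t=2.000: state=(8.990)
t=2.500: state=(9.128)
t=3.000: state=(9.196)
t=3.500: state=(9.229)
t=4.000: state=(9.246)
t=4.500: state=(9.254)
t=5.000: state=(9.257)
t=5.500: state=(9.259)
t=6.000: state=(9.260)
t=6.500: state=(9.261)
t=7.000: state=(9.261)
t=7.080: state=(9.261)

(x) = (9.261)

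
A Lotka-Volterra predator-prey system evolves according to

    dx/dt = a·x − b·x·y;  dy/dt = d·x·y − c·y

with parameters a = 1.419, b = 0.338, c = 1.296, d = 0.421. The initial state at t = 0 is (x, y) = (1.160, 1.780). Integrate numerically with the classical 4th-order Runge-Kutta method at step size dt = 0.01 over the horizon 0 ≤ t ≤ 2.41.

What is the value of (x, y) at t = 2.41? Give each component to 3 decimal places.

(x, y) = (7.607, 6.200)

t=0.000: state=(1.160, 1.780)
step 1 (dt=0.01): k1=(0.948, -1.438), k2=(0.955, -1.428), k3=(0.955, -1.428), k4=(0.962, -1.419); state += dt/6·(k1+2k2+2k3+k4)
t=0.010: state=(1.170, 1.766)
t=0.020: state=(1.179, 1.752)
t=0.030: state=(1.189, 1.738)
continuing one RK4 step at a time; state shown every 10 steps (Δt=0.1):
t=0.100: state=(1.262, 1.645)
t=0.200: state=(1.378, 1.528)
t=0.300: state=(1.511, 1.426)
t=0.400: state=(1.662, 1.339)
t=0.500: state=(1.833, 1.266)
t=0.600: state=(2.026, 1.206)
t=0.700: state=(2.243, 1.159)
t=0.800: state=(2.488, 1.125)
t=0.900: state=(2.761, 1.103)
t=1.000: state=(3.066, 1.096)
t=1.100: state=(3.405, 1.103)
t=1.200: state=(3.779, 1.127)
t=1.300: state=(4.190, 1.170)
t=1.400: state=(4.636, 1.238)
t=1.500: state=(5.116, 1.335)
t=1.600: state=(5.624, 1.470)
t=1.700: state=(6.149, 1.655)
t=1.800: state=(6.674, 1.904)
t=1.900: state=(7.173, 2.239)
t=2.000: state=(7.610, 2.686)
t=2.100: state=(7.933, 3.274)
t=2.200: state=(8.085, 4.032)
t=2.300: state=(8.006, 4.974)
t=2.400: state=(7.657, 6.082)
t=2.410: state=(7.607, 6.200)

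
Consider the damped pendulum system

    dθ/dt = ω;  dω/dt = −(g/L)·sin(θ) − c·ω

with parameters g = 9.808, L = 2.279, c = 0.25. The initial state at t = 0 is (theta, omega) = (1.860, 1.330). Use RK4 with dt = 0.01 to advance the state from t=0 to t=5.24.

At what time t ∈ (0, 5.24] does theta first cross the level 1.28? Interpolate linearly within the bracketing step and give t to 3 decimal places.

t=0.000: state=(1.860, 1.330)
step 1 (dt=0.01): k1=(1.330, -4.457), k2=(1.308, -4.444), k3=(1.308, -4.444), k4=(1.286, -4.430); state += dt/6·(k1+2k2+2k3+k4)
t=0.010: state=(1.873, 1.286)
t=0.020: state=(1.886, 1.241)
t=0.030: state=(1.898, 1.198)
continuing one RK4 step at a time; state shown every 20 steps (Δt=0.2):
t=0.200: state=(2.040, 0.491)
t=0.400: state=(2.061, -0.273)
t=0.600: state=(1.933, -1.019)
t=0.800: state=(1.653, -1.783)
t=0.970: state=(1.295, -2.419)
next step: t=0.980: state=(1.270, -2.454) — theta has crossed 1.28
linear interpolation between t=0.970 (1.29463) and t=0.980 (1.27027) → t≈0.976

t = 0.976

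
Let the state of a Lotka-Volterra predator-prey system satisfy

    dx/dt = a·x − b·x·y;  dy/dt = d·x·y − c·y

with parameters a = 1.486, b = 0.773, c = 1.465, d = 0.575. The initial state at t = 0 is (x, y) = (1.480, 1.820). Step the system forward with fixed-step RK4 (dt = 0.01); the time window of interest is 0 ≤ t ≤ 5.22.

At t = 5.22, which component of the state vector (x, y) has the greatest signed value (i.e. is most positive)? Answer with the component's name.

largest component: x

t=0.000: state=(1.480, 1.820)
step 1 (dt=0.01): k1=(0.117, -1.117), k2=(0.124, -1.113), k3=(0.124, -1.113), k4=(0.130, -1.109); state += dt/6·(k1+2k2+2k3+k4)
t=0.010: state=(1.481, 1.809)
t=0.020: state=(1.483, 1.798)
t=0.030: state=(1.484, 1.787)
continuing one RK4 step at a time; state shown every 20 steps (Δt=0.2):
t=0.200: state=(1.528, 1.613)
t=0.400: state=(1.625, 1.442)
t=0.600: state=(1.770, 1.307)
t=0.800: state=(1.962, 1.208)
t=1.000: state=(2.203, 1.145)
t=1.200: state=(2.491, 1.118)
t=1.400: state=(2.819, 1.132)
t=1.600: state=(3.173, 1.191)
t=1.800: state=(3.524, 1.307)
t=2.000: state=(3.826, 1.488)
t=2.200: state=(4.015, 1.745)
t=2.400: state=(4.026, 2.071)
t=2.600: state=(3.827, 2.432)
t=2.800: state=(3.445, 2.760)
t=3.000: state=(2.970, 2.979)
t=3.200: state=(2.505, 3.043)
t=3.400: state=(2.117, 2.958)
t=3.600: state=(1.828, 2.766)
t=3.800: state=(1.635, 2.516)
t=4.000: state=(1.523, 2.250)
t=4.200: state=(1.477, 1.993)
t=4.400: state=(1.488, 1.762)
t=4.600: state=(1.549, 1.565)
t=4.800: state=(1.659, 1.403)
t=5.000: state=(1.816, 1.278)
t=5.200: state=(2.021, 1.188)
t=5.220: state=(2.044, 1.181)
compare at T: x=2.044, y=1.181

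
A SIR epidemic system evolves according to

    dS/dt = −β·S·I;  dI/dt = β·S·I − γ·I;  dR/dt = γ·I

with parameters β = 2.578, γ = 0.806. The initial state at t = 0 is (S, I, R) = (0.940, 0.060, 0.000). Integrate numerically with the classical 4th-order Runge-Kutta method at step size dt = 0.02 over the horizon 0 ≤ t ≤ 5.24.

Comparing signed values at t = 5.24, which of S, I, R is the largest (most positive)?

t=0.000: state=(0.940, 0.060, 0.000)
step 1 (dt=0.02): k1=(-0.145, 0.097, 0.048), k2=(-0.148, 0.098, 0.049), k3=(-0.148, 0.098, 0.049), k4=(-0.150, 0.100, 0.050); state += dt/6·(k1+2k2+2k3+k4)
t=0.020: state=(0.937, 0.062, 0.001)
t=0.040: state=(0.934, 0.064, 0.002)
t=0.060: state=(0.931, 0.066, 0.003)
continuing one RK4 step at a time; state shown every 10 steps (Δt=0.2):
t=0.200: state=(0.906, 0.082, 0.011)
t=0.400: state=(0.863, 0.110, 0.027)
t=0.600: state=(0.808, 0.145, 0.047)
t=0.800: state=(0.742, 0.184, 0.074)
t=1.000: state=(0.668, 0.225, 0.107)
t=1.200: state=(0.589, 0.265, 0.146)
t=1.400: state=(0.509, 0.299, 0.192)
t=1.600: state=(0.433, 0.325, 0.242)
t=1.800: state=(0.365, 0.339, 0.296)
t=2.000: state=(0.306, 0.343, 0.351)
t=2.200: state=(0.257, 0.337, 0.406)
t=2.400: state=(0.216, 0.324, 0.459)
t=2.600: state=(0.184, 0.306, 0.510)
t=2.800: state=(0.158, 0.284, 0.558)
t=3.000: state=(0.137, 0.261, 0.602)
t=3.200: state=(0.121, 0.237, 0.642)
t=3.400: state=(0.107, 0.214, 0.678)
t=3.600: state=(0.097, 0.192, 0.711)
t=3.800: state=(0.088, 0.172, 0.740)
t=4.000: state=(0.081, 0.152, 0.767)
t=4.200: state=(0.075, 0.135, 0.790)
t=4.400: state=(0.070, 0.119, 0.810)
t=4.600: state=(0.066, 0.105, 0.828)
t=4.800: state=(0.063, 0.093, 0.844)
t=5.000: state=(0.060, 0.081, 0.858)
t=5.200: state=(0.058, 0.071, 0.871)
t=5.240: state=(0.058, 0.070, 0.873)
compare at T: S=0.058, I=0.070, R=0.873

largest component: R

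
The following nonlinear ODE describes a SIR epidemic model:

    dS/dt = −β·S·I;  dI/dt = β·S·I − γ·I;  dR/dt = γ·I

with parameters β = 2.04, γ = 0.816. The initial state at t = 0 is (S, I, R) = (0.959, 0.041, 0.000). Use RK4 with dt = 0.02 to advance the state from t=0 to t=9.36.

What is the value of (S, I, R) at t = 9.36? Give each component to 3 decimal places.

(S, I, R) = (0.105, 0.011, 0.884)

t=0.000: state=(0.959, 0.041, 0.000)
step 1 (dt=0.02): k1=(-0.080, 0.047, 0.033), k2=(-0.081, 0.047, 0.034), k3=(-0.081, 0.047, 0.034), k4=(-0.082, 0.048, 0.034); state += dt/6·(k1+2k2+2k3+k4)
t=0.020: state=(0.957, 0.042, 0.001)
t=0.040: state=(0.956, 0.043, 0.001)
t=0.060: state=(0.954, 0.044, 0.002)
continuing one RK4 step at a time; state shown every 25 steps (Δt=0.5):
t=0.500: state=(0.907, 0.071, 0.022)
t=1.000: state=(0.826, 0.114, 0.060)
t=1.500: state=(0.716, 0.167, 0.117)
t=2.000: state=(0.588, 0.216, 0.195)
t=2.500: state=(0.464, 0.246, 0.291)
t=3.000: state=(0.360, 0.248, 0.392)
t=3.500: state=(0.282, 0.228, 0.490)
t=4.000: state=(0.227, 0.196, 0.577)
t=4.500: state=(0.189, 0.161, 0.650)
t=5.000: state=(0.163, 0.128, 0.709)
t=5.500: state=(0.145, 0.100, 0.755)
t=6.000: state=(0.133, 0.076, 0.791)
t=6.500: state=(0.124, 0.058, 0.818)
t=7.000: state=(0.118, 0.044, 0.839)
t=7.500: state=(0.113, 0.033, 0.854)
t=8.000: state=(0.110, 0.024, 0.866)
t=8.500: state=(0.108, 0.018, 0.874)
t=9.000: state=(0.106, 0.013, 0.880)
t=9.360: state=(0.105, 0.011, 0.884)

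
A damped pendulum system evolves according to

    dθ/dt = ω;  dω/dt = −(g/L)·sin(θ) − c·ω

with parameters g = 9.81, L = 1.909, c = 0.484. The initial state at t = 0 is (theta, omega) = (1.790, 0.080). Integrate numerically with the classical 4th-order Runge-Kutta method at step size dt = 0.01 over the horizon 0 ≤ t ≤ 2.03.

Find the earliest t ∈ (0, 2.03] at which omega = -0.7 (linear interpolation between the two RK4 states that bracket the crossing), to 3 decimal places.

t=0.000: state=(1.790, 0.080)
step 1 (dt=0.01): k1=(0.080, -5.055), k2=(0.055, -5.042), k3=(0.055, -5.042), k4=(0.030, -5.030); state += dt/6·(k1+2k2+2k3+k4)
t=0.010: state=(1.791, 0.030)
t=0.020: state=(1.791, -0.021)
t=0.030: state=(1.790, -0.071)
continuing one RK4 step at a time; state shown every 10 steps (Δt=0.1):
t=0.100: state=(1.773, -0.414)
t=0.150: state=(1.746, -0.653)
next step: t=0.160: state=(1.740, -0.701) — omega has crossed -0.7
linear interpolation between t=0.150 (-0.65328) and t=0.160 (-0.70063) → t≈0.160

t = 0.160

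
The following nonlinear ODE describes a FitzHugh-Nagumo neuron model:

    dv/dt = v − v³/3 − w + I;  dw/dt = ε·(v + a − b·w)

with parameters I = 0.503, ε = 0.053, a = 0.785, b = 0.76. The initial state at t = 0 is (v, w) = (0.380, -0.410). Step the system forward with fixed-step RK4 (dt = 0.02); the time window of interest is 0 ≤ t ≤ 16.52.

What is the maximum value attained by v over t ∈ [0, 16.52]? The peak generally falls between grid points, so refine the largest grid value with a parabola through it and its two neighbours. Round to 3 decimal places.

t=0.000: state=(0.380, -0.410)
step 1 (dt=0.02): k1=(1.275, 0.078), k2=(1.285, 0.079), k3=(1.285, 0.079), k4=(1.295, 0.080); state += dt/6·(k1+2k2+2k3+k4)
t=0.020: state=(0.406, -0.408)
t=0.040: state=(0.432, -0.407)
t=0.060: state=(0.458, -0.405)
continuing one RK4 step at a time; state shown every 50 steps (Δt=1):
t=1.000: state=(1.722, -0.296)
t=2.000: state=(1.992, -0.144)
t=3.000: state=(1.959, 0.005)
t=4.000: state=(1.908, 0.146)
t=5.000: state=(1.856, 0.279)
t=6.000: state=(1.804, 0.404)
t=7.000: state=(1.750, 0.521)
t=8.000: state=(1.695, 0.631)
t=9.000: state=(1.638, 0.733)
t=10.000: state=(1.580, 0.829)
t=11.000: state=(1.518, 0.917)
t=12.000: state=(1.454, 0.999)
t=13.000: state=(1.385, 1.074)
t=14.000: state=(1.310, 1.142)
t=15.000: state=(1.226, 1.204)
t=16.000: state=(1.129, 1.258)
t=16.520: state=(1.071, 1.284)
largest grid value and its neighbours: v(2.020)=1.99169, v(2.040)=1.99170, v(2.060)=1.99165
parabola through these three points peaks at t≈2.032 with v≈1.99170

max v = 1.992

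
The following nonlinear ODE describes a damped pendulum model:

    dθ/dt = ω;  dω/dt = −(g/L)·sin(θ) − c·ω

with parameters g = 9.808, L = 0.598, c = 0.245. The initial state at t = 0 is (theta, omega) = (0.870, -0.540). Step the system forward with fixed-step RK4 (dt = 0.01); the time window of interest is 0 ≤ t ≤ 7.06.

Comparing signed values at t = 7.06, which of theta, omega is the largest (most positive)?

largest component: omega

t=0.000: state=(0.870, -0.540)
step 1 (dt=0.01): k1=(-0.540, -12.404), k2=(-0.602, -12.360), k3=(-0.602, -12.357), k4=(-0.664, -12.310); state += dt/6·(k1+2k2+2k3+k4)
t=0.010: state=(0.864, -0.664)
t=0.020: state=(0.857, -0.786)
t=0.030: state=(0.848, -0.908)
continuing one RK4 step at a time; state shown every 25 steps (Δt=0.25):
t=0.250: state=(0.393, -2.988)
t=0.500: state=(-0.394, -2.775)
t=0.750: state=(-0.793, -0.221)
t=1.000: state=(-0.504, 2.349)
t=1.250: state=(0.202, 2.820)
t=1.500: state=(0.689, 0.795)
t=1.750: state=(0.558, -1.740)
t=2.000: state=(-0.047, -2.692)
t=2.250: state=(-0.575, -1.201)
t=2.500: state=(-0.572, 1.193)
t=2.750: state=(-0.073, 2.461)
t=3.000: state=(0.461, 1.464)
t=3.250: state=(0.558, -0.723)
t=3.500: state=(0.162, -2.178)
t=3.750: state=(-0.355, -1.611)
t=4.000: state=(-0.526, 0.328)
t=4.250: state=(-0.225, 1.876)
t=4.500: state=(0.260, 1.668)
t=4.750: state=(0.483, -0.007)
t=5.000: state=(0.266, -1.576)
t=5.250: state=(-0.176, -1.656)
t=5.500: state=(-0.434, -0.249)
t=5.750: state=(-0.290, 1.291)
t=6.000: state=(0.105, 1.596)
t=6.250: state=(0.382, 0.446)
t=6.500: state=(0.301, -1.027)
t=6.750: state=(-0.046, -1.502)
t=7.000: state=(-0.330, -0.591)
t=7.060: state=(-0.356, -0.253)
compare at T: theta=-0.356, omega=-0.253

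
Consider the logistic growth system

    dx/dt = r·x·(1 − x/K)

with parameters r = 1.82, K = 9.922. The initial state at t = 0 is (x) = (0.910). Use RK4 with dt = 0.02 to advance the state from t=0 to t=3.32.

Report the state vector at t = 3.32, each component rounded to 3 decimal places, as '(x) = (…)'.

(x) = (9.694)

t=0.000: state=(0.910)
step 1 (dt=0.02): k1=(1.504), k2=(1.527), k3=(1.527), k4=(1.550); state += dt/6·(k1+2k2+2k3+k4)
t=0.020: state=(0.941)
t=0.040: state=(0.972)
t=0.060: state=(1.004)
continuing one RK4 step at a time; state shown every 10 steps (Δt=0.2):
t=0.200: state=(1.259)
t=0.400: state=(1.716)
t=0.600: state=(2.295)
t=0.800: state=(2.998)
t=1.000: state=(3.809)
t=1.200: state=(4.691)
t=1.400: state=(5.590)
t=1.600: state=(6.450)
t=1.800: state=(7.221)
t=2.000: state=(7.875)
t=2.200: state=(8.404)
t=2.400: state=(8.815)
t=2.600: state=(9.126)
t=2.800: state=(9.355)
t=3.000: state=(9.521)
t=3.200: state=(9.640)
t=3.320: state=(9.694)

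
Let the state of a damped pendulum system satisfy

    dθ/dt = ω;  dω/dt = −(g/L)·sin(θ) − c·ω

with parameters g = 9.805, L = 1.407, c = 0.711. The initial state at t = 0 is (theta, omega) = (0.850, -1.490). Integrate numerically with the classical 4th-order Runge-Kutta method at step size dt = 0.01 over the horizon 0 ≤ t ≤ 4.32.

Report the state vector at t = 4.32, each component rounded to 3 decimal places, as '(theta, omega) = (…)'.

(theta, omega) = (0.120, 0.392)

t=0.000: state=(0.850, -1.490)
step 1 (dt=0.01): k1=(-1.490, -4.176), k2=(-1.511, -4.127), k3=(-1.511, -4.127), k4=(-1.531, -4.077); state += dt/6·(k1+2k2+2k3+k4)
t=0.010: state=(0.835, -1.531)
t=0.020: state=(0.819, -1.572)
t=0.030: state=(0.803, -1.611)
continuing one RK4 step at a time; state shown every 20 steps (Δt=0.2):
t=0.200: state=(0.483, -2.097)
t=0.400: state=(0.048, -2.152)
t=0.600: state=(-0.341, -1.662)
t=0.800: state=(-0.594, -0.839)
t=1.000: state=(-0.672, 0.057)
t=1.200: state=(-0.580, 0.823)
t=1.400: state=(-0.361, 1.308)
t=1.600: state=(-0.082, 1.418)
t=1.800: state=(0.181, 1.156)
t=2.000: state=(0.363, 0.641)
t=2.200: state=(0.431, 0.040)
t=2.400: state=(0.384, -0.490)
t=2.600: state=(0.248, -0.834)
t=2.800: state=(0.068, -0.926)
t=3.000: state=(-0.106, -0.773)
t=3.200: state=(-0.230, -0.444)
t=3.400: state=(-0.279, -0.049)
t=3.600: state=(-0.252, 0.305)
t=3.800: state=(-0.165, 0.538)
t=4.000: state=(-0.048, 0.605)
t=4.200: state=(0.066, 0.509)
t=4.320: state=(0.120, 0.392)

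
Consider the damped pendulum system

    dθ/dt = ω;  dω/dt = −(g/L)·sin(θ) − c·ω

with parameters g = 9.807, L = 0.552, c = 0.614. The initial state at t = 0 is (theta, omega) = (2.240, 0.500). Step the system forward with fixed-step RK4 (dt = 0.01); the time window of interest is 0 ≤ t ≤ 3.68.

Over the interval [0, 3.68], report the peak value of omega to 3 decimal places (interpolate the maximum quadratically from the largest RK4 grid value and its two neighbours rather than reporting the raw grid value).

max omega = 5.221

t=0.000: state=(2.240, 0.500)
step 1 (dt=0.01): k1=(0.500, -14.241), k2=(0.429, -14.170), k3=(0.429, -14.174), k4=(0.358, -14.107); state += dt/6·(k1+2k2+2k3+k4)
t=0.010: state=(2.244, 0.358)
t=0.020: state=(2.247, 0.218)
t=0.030: state=(2.249, 0.078)
continuing one RK4 step at a time; state shown every 20 steps (Δt=0.2):
t=0.200: state=(2.064, -2.265)
t=0.400: state=(1.315, -5.226)
t=0.600: state=(0.070, -6.649)
t=0.800: state=(-1.068, -4.217)
t=1.000: state=(-1.537, -0.484)
t=1.200: state=(-1.288, 2.888)
t=1.400: state=(-0.454, 5.097)
t=1.600: state=(0.541, 4.290)
t=1.800: state=(1.110, 1.246)
t=2.000: state=(1.035, -1.913)
t=2.200: state=(0.418, -3.945)
t=2.400: state=(-0.373, -3.511)
t=2.600: state=(-0.850, -1.081)
t=2.800: state=(-0.792, 1.588)
t=3.000: state=(-0.288, 3.164)
t=3.200: state=(0.332, 2.677)
t=3.400: state=(0.678, 0.648)
t=3.600: state=(0.585, -1.493)
t=3.680: state=(0.440, -2.105)
largest grid value and its neighbours: omega(1.440)=5.21373, omega(1.450)=5.22070, omega(1.460)=5.21856
parabola through these three points peaks at t≈1.453 with omega≈5.22102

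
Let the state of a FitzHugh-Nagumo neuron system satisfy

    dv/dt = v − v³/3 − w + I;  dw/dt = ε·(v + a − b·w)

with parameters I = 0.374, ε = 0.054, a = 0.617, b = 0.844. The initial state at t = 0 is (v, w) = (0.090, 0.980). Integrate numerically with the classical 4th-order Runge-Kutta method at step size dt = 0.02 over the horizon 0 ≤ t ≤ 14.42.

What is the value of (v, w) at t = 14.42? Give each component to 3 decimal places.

t=0.000: state=(0.090, 0.980)
step 1 (dt=0.02): k1=(-0.516, -0.006), k2=(-0.521, -0.007), k3=(-0.521, -0.007), k4=(-0.526, -0.007); state += dt/6·(k1+2k2+2k3+k4)
t=0.020: state=(0.080, 0.980)
t=0.040: state=(0.069, 0.980)
t=0.060: state=(0.058, 0.980)
continuing one RK4 step at a time; state shown every 25 steps (Δt=0.5):
t=0.500: state=(-0.243, 0.973)
t=1.000: state=(-0.756, 0.954)
t=1.500: state=(-1.354, 0.921)
t=2.000: state=(-1.743, 0.875)
t=2.500: state=(-1.878, 0.823)
t=3.000: state=(-1.903, 0.770)
t=3.500: state=(-1.895, 0.718)
t=4.000: state=(-1.878, 0.668)
t=4.500: state=(-1.860, 0.620)
t=5.000: state=(-1.840, 0.573)
t=5.500: state=(-1.821, 0.528)
t=6.000: state=(-1.802, 0.484)
t=6.500: state=(-1.783, 0.442)
t=7.000: state=(-1.764, 0.401)
t=7.500: state=(-1.745, 0.361)
t=8.000: state=(-1.726, 0.323)
t=8.500: state=(-1.707, 0.287)
t=9.000: state=(-1.688, 0.252)
t=9.500: state=(-1.669, 0.218)
t=10.000: state=(-1.650, 0.185)
t=10.500: state=(-1.632, 0.153)
t=11.000: state=(-1.613, 0.123)
t=11.500: state=(-1.595, 0.094)
t=12.000: state=(-1.576, 0.066)
t=12.500: state=(-1.558, 0.039)
t=13.000: state=(-1.539, 0.013)
t=13.500: state=(-1.521, -0.011)
t=14.000: state=(-1.502, -0.035)
t=14.420: state=(-1.487, -0.054)

(v, w) = (-1.487, -0.054)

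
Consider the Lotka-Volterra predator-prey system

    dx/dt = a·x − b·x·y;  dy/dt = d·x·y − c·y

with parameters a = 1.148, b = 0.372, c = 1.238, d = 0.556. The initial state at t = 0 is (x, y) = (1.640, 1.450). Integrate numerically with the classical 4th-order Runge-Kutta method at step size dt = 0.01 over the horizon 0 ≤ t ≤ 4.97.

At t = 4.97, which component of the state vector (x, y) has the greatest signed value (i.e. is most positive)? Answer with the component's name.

t=0.000: state=(1.640, 1.450)
step 1 (dt=0.01): k1=(0.998, -0.473), k2=(1.003, -0.468), k3=(1.003, -0.468), k4=(1.007, -0.463); state += dt/6·(k1+2k2+2k3+k4)
t=0.010: state=(1.650, 1.445)
t=0.020: state=(1.660, 1.441)
t=0.030: state=(1.670, 1.436)
continuing one RK4 step at a time; state shown every 20 steps (Δt=0.2):
t=0.200: state=(1.858, 1.375)
t=0.400: state=(2.114, 1.338)
t=0.600: state=(2.407, 1.342)
t=0.800: state=(2.737, 1.394)
t=1.000: state=(3.092, 1.505)
t=1.200: state=(3.456, 1.691)
t=1.400: state=(3.796, 1.977)
t=1.600: state=(4.063, 2.391)
t=1.800: state=(4.194, 2.959)
t=2.000: state=(4.125, 3.676)
t=2.200: state=(3.833, 4.476)
t=2.400: state=(3.360, 5.219)
t=2.600: state=(2.806, 5.741)
t=2.800: state=(2.281, 5.943)
t=3.000: state=(1.849, 5.832)
t=3.200: state=(1.525, 5.487)
t=3.400: state=(1.298, 5.007)
t=3.600: state=(1.147, 4.475)
t=3.800: state=(1.055, 3.947)
t=4.000: state=(1.008, 3.455)
t=4.200: state=(0.998, 3.014)
t=4.400: state=(1.018, 2.632)
t=4.600: state=(1.066, 2.306)
t=4.800: state=(1.141, 2.035)
t=4.970: state=(1.228, 1.844)
compare at T: x=1.228, y=1.844

largest component: y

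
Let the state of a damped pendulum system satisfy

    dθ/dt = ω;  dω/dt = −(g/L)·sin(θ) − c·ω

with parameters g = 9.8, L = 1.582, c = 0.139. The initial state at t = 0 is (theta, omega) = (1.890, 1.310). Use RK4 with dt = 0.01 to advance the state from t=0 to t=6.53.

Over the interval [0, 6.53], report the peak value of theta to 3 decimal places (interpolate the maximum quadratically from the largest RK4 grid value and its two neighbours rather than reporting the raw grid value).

max theta = 2.037

t=0.000: state=(1.890, 1.310)
step 1 (dt=0.01): k1=(1.310, -6.064), k2=(1.280, -6.047), k3=(1.280, -6.047), k4=(1.250, -6.030); state += dt/6·(k1+2k2+2k3+k4)
t=0.010: state=(1.903, 1.250)
t=0.020: state=(1.915, 1.189)
t=0.030: state=(1.927, 1.130)
continuing one RK4 step at a time; state shown every 25 steps (Δt=0.25):
t=0.250: state=(2.036, -0.122)
t=0.500: state=(1.832, -1.522)
t=0.750: state=(1.269, -2.972)
t=1.000: state=(0.381, -3.970)
t=1.250: state=(-0.603, -3.659)
t=1.500: state=(-1.357, -2.274)
t=1.750: state=(-1.726, -0.683)
t=2.000: state=(-1.705, 0.838)
t=2.250: state=(-1.309, 2.321)
t=2.500: state=(-0.571, 3.462)
t=2.750: state=(0.330, 3.519)
t=3.000: state=(1.087, 2.403)
t=3.250: state=(1.497, 0.855)
t=3.500: state=(1.516, -0.695)
t=3.750: state=(1.156, -2.153)
t=4.000: state=(0.473, -3.186)
t=4.250: state=(-0.347, -3.166)
t=4.500: state=(-1.019, -2.086)
t=4.750: state=(-1.357, -0.593)
t=5.000: state=(-1.315, 0.918)
t=5.250: state=(-0.911, 2.260)
t=5.500: state=(-0.234, 3.009)
t=5.750: state=(0.502, 2.694)
t=6.000: state=(1.041, 1.525)
t=6.250: state=(1.242, 0.073)
t=6.500: state=(1.081, -1.341)
t=6.530: state=(1.038, -1.498)
largest grid value and its neighbours: theta(0.220)=2.03679, theta(0.230)=2.03696, theta(0.240)=2.03657
parabola through these three points peaks at t≈0.228 with theta≈2.03697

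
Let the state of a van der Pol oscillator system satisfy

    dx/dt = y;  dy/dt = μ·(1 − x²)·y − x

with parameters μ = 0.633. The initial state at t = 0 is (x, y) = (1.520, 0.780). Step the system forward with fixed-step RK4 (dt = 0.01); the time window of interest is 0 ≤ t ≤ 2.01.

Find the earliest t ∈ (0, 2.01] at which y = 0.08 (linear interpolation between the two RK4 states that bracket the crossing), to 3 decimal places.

t=0.000: state=(1.520, 0.780)
step 1 (dt=0.01): k1=(0.780, -2.167), k2=(0.769, -2.168), k3=(0.769, -2.168), k4=(0.758, -2.168); state += dt/6·(k1+2k2+2k3+k4)
t=0.010: state=(1.528, 0.758)
t=0.020: state=(1.535, 0.737)
t=0.030: state=(1.542, 0.715)
continuing one RK4 step at a time; state shown every 10 steps (Δt=0.1):
t=0.100: state=(1.587, 0.564)
t=0.200: state=(1.633, 0.357)
t=0.300: state=(1.659, 0.164)
t=0.340: state=(1.664, 0.092)
next step: t=0.350: state=(1.665, 0.074) — y has crossed 0.08
linear interpolation between t=0.340 (0.09184) and t=0.350 (0.07426) → t≈0.347

t = 0.347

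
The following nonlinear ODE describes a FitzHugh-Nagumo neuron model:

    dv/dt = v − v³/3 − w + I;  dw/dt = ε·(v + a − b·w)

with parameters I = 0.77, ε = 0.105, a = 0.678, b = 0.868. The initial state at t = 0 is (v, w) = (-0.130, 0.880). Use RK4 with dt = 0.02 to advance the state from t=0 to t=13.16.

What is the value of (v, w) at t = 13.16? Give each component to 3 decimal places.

t=0.000: state=(-0.130, 0.880)
step 1 (dt=0.02): k1=(-0.239, -0.023), k2=(-0.241, -0.023), k3=(-0.241, -0.023), k4=(-0.244, -0.023); state += dt/6·(k1+2k2+2k3+k4)
t=0.020: state=(-0.135, 0.880)
t=0.040: state=(-0.140, 0.879)
t=0.060: state=(-0.145, 0.879)
continuing one RK4 step at a time; state shown every 25 steps (Δt=0.5):
t=0.500: state=(-0.280, 0.865)
t=1.000: state=(-0.504, 0.842)
t=1.500: state=(-0.809, 0.806)
t=2.000: state=(-1.143, 0.754)
t=2.500: state=(-1.405, 0.690)
t=3.000: state=(-1.543, 0.617)
t=3.500: state=(-1.588, 0.544)
t=4.000: state=(-1.583, 0.473)
t=4.500: state=(-1.557, 0.406)
t=5.000: state=(-1.521, 0.344)
t=5.500: state=(-1.480, 0.286)
t=6.000: state=(-1.437, 0.234)
t=6.500: state=(-1.392, 0.185)
t=7.000: state=(-1.345, 0.142)
t=7.500: state=(-1.297, 0.102)
t=8.000: state=(-1.247, 0.067)
t=8.500: state=(-1.195, 0.036)
t=9.000: state=(-1.140, 0.010)
t=9.500: state=(-1.080, -0.013)
t=10.000: state=(-1.016, -0.031)
t=10.500: state=(-0.945, -0.045)
t=11.000: state=(-0.863, -0.055)
t=11.500: state=(-0.766, -0.060)
t=12.000: state=(-0.646, -0.059)
t=12.500: state=(-0.487, -0.050)
t=13.000: state=(-0.262, -0.033)
t=13.160: state=(-0.168, -0.025)

(v, w) = (-0.168, -0.025)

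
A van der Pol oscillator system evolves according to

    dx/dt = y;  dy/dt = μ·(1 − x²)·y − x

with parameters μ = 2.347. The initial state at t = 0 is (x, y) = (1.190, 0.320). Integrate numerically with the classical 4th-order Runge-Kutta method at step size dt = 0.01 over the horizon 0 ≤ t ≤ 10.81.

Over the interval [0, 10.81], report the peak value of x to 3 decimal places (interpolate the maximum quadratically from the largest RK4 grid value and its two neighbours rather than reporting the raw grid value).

max x = 2.022

t=0.000: state=(1.190, 0.320)
step 1 (dt=0.01): k1=(0.320, -1.503), k2=(0.312, -1.500), k3=(0.313, -1.499), k4=(0.305, -1.496); state += dt/6·(k1+2k2+2k3+k4)
t=0.010: state=(1.193, 0.305)
t=0.020: state=(1.196, 0.290)
t=0.030: state=(1.199, 0.275)
continuing one RK4 step at a time; state shown every 50 steps (Δt=0.5):
t=0.500: state=(1.186, -0.283)
t=1.000: state=(0.934, -0.746)
t=1.500: state=(0.340, -1.874)
t=2.000: state=(-1.265, -3.848)
t=2.500: state=(-2.003, 0.024)
t=3.000: state=(-1.894, 0.292)
t=3.500: state=(-1.735, 0.344)
t=4.000: state=(-1.547, 0.416)
t=4.500: state=(-1.309, 0.550)
t=5.000: state=(-0.966, 0.881)
t=5.500: state=(-0.291, 2.118)
t=6.000: state=(1.435, 3.597)
t=6.500: state=(2.019, -0.098)
t=7.000: state=(1.900, -0.293)
t=7.500: state=(1.742, -0.342)
t=8.000: state=(1.555, -0.412)
t=8.500: state=(1.320, -0.543)
t=9.000: state=(0.982, -0.861)
t=9.500: state=(0.330, -2.029)
t=10.000: state=(-1.365, -3.781)
t=10.500: state=(-2.020, 0.072)
t=10.810: state=(-1.959, 0.263)
largest grid value and its neighbours: x(6.430)=2.02169, x(6.440)=2.02180, x(6.450)=2.02170
parabola through these three points peaks at t≈6.440 with x≈2.02180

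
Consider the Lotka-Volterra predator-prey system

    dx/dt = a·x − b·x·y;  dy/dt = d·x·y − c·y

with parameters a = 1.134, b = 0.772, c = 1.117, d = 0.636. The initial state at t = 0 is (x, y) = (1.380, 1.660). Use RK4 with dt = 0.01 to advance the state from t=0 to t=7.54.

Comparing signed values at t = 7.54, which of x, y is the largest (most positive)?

largest component: x

t=0.000: state=(1.380, 1.660)
step 1 (dt=0.01): k1=(-0.204, -0.397), k2=(-0.201, -0.398), k3=(-0.201, -0.398), k4=(-0.199, -0.398); state += dt/6·(k1+2k2+2k3+k4)
t=0.010: state=(1.378, 1.656)
t=0.020: state=(1.376, 1.652)
t=0.030: state=(1.374, 1.648)
continuing one RK4 step at a time; state shown every 25 steps (Δt=0.25):
t=0.250: state=(1.343, 1.558)
t=0.500: state=(1.333, 1.458)
t=0.750: state=(1.348, 1.364)
t=1.000: state=(1.387, 1.282)
t=1.250: state=(1.448, 1.214)
t=1.500: state=(1.529, 1.163)
t=1.750: state=(1.627, 1.131)
t=2.000: state=(1.740, 1.117)
t=2.250: state=(1.861, 1.125)
t=2.500: state=(1.984, 1.155)
t=2.750: state=(2.097, 1.209)
t=3.000: state=(2.190, 1.286)
t=3.250: state=(2.247, 1.385)
t=3.500: state=(2.259, 1.500)
t=3.750: state=(2.220, 1.621)
t=4.000: state=(2.132, 1.734)
t=4.250: state=(2.007, 1.823)
t=4.500: state=(1.864, 1.876)
t=4.750: state=(1.720, 1.886)
t=5.000: state=(1.591, 1.856)
t=5.250: state=(1.485, 1.792)
t=5.500: state=(1.406, 1.705)
t=5.750: state=(1.357, 1.605)
t=6.000: state=(1.334, 1.503)
t=6.250: state=(1.338, 1.406)
t=6.500: state=(1.366, 1.318)
t=6.750: state=(1.417, 1.243)
t=7.000: state=(1.489, 1.185)
t=7.250: state=(1.580, 1.143)
t=7.500: state=(1.687, 1.121)
t=7.540: state=(1.705, 1.119)
compare at T: x=1.705, y=1.119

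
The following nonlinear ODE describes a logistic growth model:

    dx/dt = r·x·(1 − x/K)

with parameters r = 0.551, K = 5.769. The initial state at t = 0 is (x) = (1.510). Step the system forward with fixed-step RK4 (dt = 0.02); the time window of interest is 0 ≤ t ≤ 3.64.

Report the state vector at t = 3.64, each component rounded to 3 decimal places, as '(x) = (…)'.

(x) = (4.182)

t=0.000: state=(1.510)
step 1 (dt=0.02): k1=(0.614), k2=(0.616), k3=(0.616), k4=(0.617); state += dt/6·(k1+2k2+2k3+k4)
t=0.020: state=(1.522)
t=0.040: state=(1.535)
t=0.060: state=(1.547)
continuing one RK4 step at a time; state shown every 10 steps (Δt=0.2):
t=0.200: state=(1.636)
t=0.400: state=(1.768)
t=0.600: state=(1.906)
t=0.800: state=(2.049)
t=1.000: state=(2.197)
t=1.200: state=(2.349)
t=1.400: state=(2.504)
t=1.600: state=(2.661)
t=1.800: state=(2.819)
t=2.000: state=(2.978)
t=2.200: state=(3.137)
t=2.400: state=(3.293)
t=2.600: state=(3.448)
t=2.800: state=(3.599)
t=3.000: state=(3.746)
t=3.200: state=(3.888)
t=3.400: state=(4.025)
t=3.600: state=(4.156)
t=3.640: state=(4.182)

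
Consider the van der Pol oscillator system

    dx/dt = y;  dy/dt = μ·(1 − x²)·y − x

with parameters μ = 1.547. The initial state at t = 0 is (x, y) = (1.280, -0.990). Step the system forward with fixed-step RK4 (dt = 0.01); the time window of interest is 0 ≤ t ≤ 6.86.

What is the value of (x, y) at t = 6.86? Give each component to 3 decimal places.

(x, y) = (1.420, -0.649)

t=0.000: state=(1.280, -0.990)
step 1 (dt=0.01): k1=(-0.990, -0.302), k2=(-0.992, -0.315), k3=(-0.992, -0.315), k4=(-0.993, -0.328); state += dt/6·(k1+2k2+2k3+k4)
t=0.010: state=(1.270, -0.993)
t=0.020: state=(1.260, -0.997)
t=0.030: state=(1.250, -1.000)
continuing one RK4 step at a time; state shown every 25 steps (Δt=0.25):
t=0.250: state=(1.016, -1.146)
t=0.500: state=(0.691, -1.493)
t=0.750: state=(0.245, -2.141)
t=1.000: state=(-0.407, -3.092)
t=1.250: state=(-1.238, -3.230)
t=1.500: state=(-1.848, -1.502)
t=1.750: state=(-2.036, -0.200)
t=2.000: state=(-2.021, 0.236)
t=2.250: state=(-1.942, 0.374)
t=2.500: state=(-1.840, 0.439)
t=2.750: state=(-1.723, 0.493)
t=3.000: state=(-1.593, 0.554)
t=3.250: state=(-1.445, 0.634)
t=3.500: state=(-1.273, 0.749)
t=3.750: state=(-1.065, 0.923)
t=4.000: state=(-0.802, 1.208)
t=4.250: state=(-0.444, 1.699)
t=4.500: state=(0.074, 2.507)
t=4.750: state=(0.810, 3.264)
t=5.000: state=(1.565, 2.427)
t=5.250: state=(1.949, 0.733)
t=5.500: state=(2.015, -0.064)
t=5.750: state=(1.961, -0.318)
t=6.000: state=(1.868, -0.414)
t=6.250: state=(1.757, -0.474)
t=6.500: state=(1.631, -0.534)
t=6.750: state=(1.489, -0.608)
t=6.860: state=(1.420, -0.649)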